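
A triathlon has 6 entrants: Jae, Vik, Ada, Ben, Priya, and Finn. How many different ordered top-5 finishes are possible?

This is an ordered selection of 5 from 6: P(6,5).
That gives 6 × 5 × 4 × 3 × 2 = 720.

720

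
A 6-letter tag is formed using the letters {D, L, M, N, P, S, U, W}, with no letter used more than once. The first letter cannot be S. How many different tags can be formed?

The first letter has 8−1 = 7 choices (anything except S).
The remaining 5 letters are filled from the other 7 symbols without repetition: 7 × 6 × 5 × 4 × 3 = 2520.
Total: 7 × 2520 = 17640.

17640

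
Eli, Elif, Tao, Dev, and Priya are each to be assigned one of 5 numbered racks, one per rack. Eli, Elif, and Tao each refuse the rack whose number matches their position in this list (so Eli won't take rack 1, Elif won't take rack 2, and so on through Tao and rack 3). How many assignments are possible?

Let Aᵢ (for i ∈ {1, 2, 3}) be the placements that put person i in their forbidden rack. Any j of these fix j positions, leaving (5−j)! ways to fill the rest, and there are C(3,j) ways to pick which j.
By inclusion–exclusion, the number of valid placements is Σ_{j=0}^{3} (−1)^j C(3,j)·(5−j)!.
Computing: 120 − 72 + 18 − 2 = 64.

64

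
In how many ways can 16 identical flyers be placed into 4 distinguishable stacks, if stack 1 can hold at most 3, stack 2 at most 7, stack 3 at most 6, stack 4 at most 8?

Without the upper bounds there are C(19,3) = 969 ways to split 16 among 4 stacks.
Subtract solutions that violate a single cap (substitute x_i' = x_i − (cap_i+1)): x_1 ≥ 4 gives C(15,3) = 455; x_2 ≥ 8 gives C(11,3) = 165; x_3 ≥ 7 gives C(12,3) = 220; x_4 ≥ 9 gives C(10,3) = 120. Together 960.
Add back pairs where two caps are both exceeded: 35 + 56 + 20 + 4 + 0 + 1 = 116.
By inclusion–exclusion the count is 969 − 960 + 116 = 125.

125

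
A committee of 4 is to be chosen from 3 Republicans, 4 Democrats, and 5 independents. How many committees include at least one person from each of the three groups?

270

Unrestricted: C(12,4) = 495 ways to pick any 4 of the 12.
Subtract selections that omit an entire group: no Republicans → C(9,4) = 126; no Democrats → C(8,4) = 70; no independents → C(7,4) = 35.
Add back selections omitting two groups (i.e. drawn from a single group): C(3,4) + C(4,4) + C(5,4) = 6.
By inclusion–exclusion: 495 − 231 + 6 = 270.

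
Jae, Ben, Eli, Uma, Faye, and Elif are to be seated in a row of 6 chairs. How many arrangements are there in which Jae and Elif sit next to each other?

Place the 4 others and the Jae-Elif pair as 5 objects in a line; the pair has 2 internal arrangements.
So the count is 2·(5)! = 240.

240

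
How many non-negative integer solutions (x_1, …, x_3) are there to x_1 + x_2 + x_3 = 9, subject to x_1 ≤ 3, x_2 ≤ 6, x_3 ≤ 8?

27

Without the upper bounds there are C(11,2) = 55 ways to split 9 among 3 variables.
Subtract solutions that violate a single cap (substitute x_i' = x_i − (cap_i+1)): x_1 ≥ 4 gives C(7,2) = 21; x_2 ≥ 7 gives C(4,2) = 6; x_3 ≥ 9 gives C(2,2) = 1. Together 28.
No two caps can be exceeded simultaneously, so the pair terms are all 0.
By inclusion–exclusion the count is 55 − 28 + 0 = 27.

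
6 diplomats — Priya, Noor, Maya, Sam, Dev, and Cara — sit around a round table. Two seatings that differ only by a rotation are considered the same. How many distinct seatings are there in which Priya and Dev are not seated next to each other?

72

All circular seatings of 6 people number (5)! = 120.
Seatings with Priya beside Dev: treat them as a block with 2 internal orders, giving 2 × (4)! = 48.
Subtracting, 120 − 48 = 72.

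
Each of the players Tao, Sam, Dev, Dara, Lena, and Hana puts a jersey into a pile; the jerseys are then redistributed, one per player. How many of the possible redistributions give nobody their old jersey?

265

This is the derangement count D_6: permutations of 6 items with no fixed point.
By inclusion–exclusion this is Σ_{j=0}^{6} (−1)^j C(6,j)·(6−j)!.
Computing: 720 − 720 + 360 − 120 + 30 − 6 + 1 = 265.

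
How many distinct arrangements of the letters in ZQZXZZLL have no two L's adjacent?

Total arrangements of ZQZXZZLL: 8!/(4!·2!) = 840.
If the two L's are adjacent, glue them into one block, leaving 7 items to arrange: (7)!/(4!) = 210 ways.
Hence 840 − 210 = 630.

630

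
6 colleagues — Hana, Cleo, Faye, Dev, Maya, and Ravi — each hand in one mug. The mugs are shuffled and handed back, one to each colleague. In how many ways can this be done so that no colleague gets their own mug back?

Count assignments avoiding every fixed point. For any j of the 6 colleagues fixed to their own mug, the other 6−j can be arranged in (6−j)! ways.
By inclusion–exclusion this is Σ_{j=0}^{6} (−1)^j C(6,j)·(6−j)!.
Computing: 720 − 720 + 360 − 120 + 30 − 6 + 1 = 265.

265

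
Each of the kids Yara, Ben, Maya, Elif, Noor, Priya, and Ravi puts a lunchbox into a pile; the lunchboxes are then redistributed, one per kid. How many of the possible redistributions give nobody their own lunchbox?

Count assignments avoiding every fixed point. For any j of the 7 kids fixed to their own lunchbox, the other 7−j can be arranged in (7−j)! ways.
By inclusion–exclusion this is Σ_{j=0}^{7} (−1)^j C(7,j)·(7−j)!.
Computing: 5040 − 5040 + 2520 − 840 + 210 − 42 + 7 − 1 = 1854.

1854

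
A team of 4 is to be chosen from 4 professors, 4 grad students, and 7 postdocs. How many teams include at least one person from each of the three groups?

672

Unrestricted: C(15,4) = 1365 ways to pick any 4 of the 15.
Selections missing a whole group: no professors → C(11,4) = 330; no grad students → C(11,4) = 330; no postdocs → C(8,4) = 70.
Add back selections omitting two groups (i.e. drawn from a single group): C(4,4) + C(4,4) + C(7,4) = 37.
By inclusion–exclusion: 1365 − 730 + 37 = 672.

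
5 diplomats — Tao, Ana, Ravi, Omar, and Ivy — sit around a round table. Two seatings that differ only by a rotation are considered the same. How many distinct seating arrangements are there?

24

Around a circle, 5 distinct people have 5!/5 = (4)! = 24 rotationally distinct seatings.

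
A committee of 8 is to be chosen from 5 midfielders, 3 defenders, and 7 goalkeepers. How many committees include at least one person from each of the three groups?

5894

Unrestricted: C(15,8) = 6435 ways to pick any 8 of the 15.
Selections missing a whole group: no midfielders → C(10,8) = 45; no defenders → C(12,8) = 495; no goalkeepers → C(8,8) = 1.
Add back selections omitting two groups (i.e. drawn from a single group): C(5,8) + C(3,8) + C(7,8) = 0.
By inclusion–exclusion: 6435 − 541 + 0 = 5894.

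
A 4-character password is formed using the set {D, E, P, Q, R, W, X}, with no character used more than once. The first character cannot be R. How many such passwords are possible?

720

The first character has 7−1 = 6 choices (anything except R).
The remaining 3 characters are filled from the other 6 symbols without repetition: 6 × 5 × 4 = 120.
Total: 6 × 120 = 720.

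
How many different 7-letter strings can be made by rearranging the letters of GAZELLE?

GAZELLE has 7 letters with E appearing twice and L appearing twice.
So there are 7! / (2!·2!) = 1260 distinguishable arrangements.

1260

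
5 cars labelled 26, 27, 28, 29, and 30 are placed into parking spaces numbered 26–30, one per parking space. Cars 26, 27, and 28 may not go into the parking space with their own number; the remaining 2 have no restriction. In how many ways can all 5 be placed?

Let Aᵢ (for i ∈ {26, 27, 28}) be the placements that put car i in its forbidden parking space. Any j of these fix j positions, leaving (5−j)! ways to fill the rest, and there are C(3,j) ways to pick which j.
By inclusion–exclusion, the number of valid placements is Σ_{j=0}^{3} (−1)^j C(3,j)·(5−j)!.
Computing: 120 − 72 + 18 − 2 = 64.

64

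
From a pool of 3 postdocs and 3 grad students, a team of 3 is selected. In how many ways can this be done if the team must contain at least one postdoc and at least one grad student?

18

With no constraint there are C(6,3) = 20 possible selections.
Selections missing a whole group: no postdocs → C(3,3) = 1; no grad students → C(3,3) = 1.
Both groups omitted at once is impossible, so 20 − 2 = 18.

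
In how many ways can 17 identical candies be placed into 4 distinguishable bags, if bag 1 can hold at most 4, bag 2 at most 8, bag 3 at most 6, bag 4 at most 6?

108

By stars and bars, unrestricted non-negative solutions to x_1+…+x_4 = 17 number C(17+3,3) = 1140.
Subtract solutions that violate a single cap (substitute x_i' = x_i − (cap_i+1)): x_1 ≥ 5 gives C(15,3) = 455; x_2 ≥ 9 gives C(11,3) = 165; x_3 ≥ 7 gives C(13,3) = 286; x_4 ≥ 7 gives C(13,3) = 286. Together 1192.
Add back pairs where two caps are both exceeded: 20 + 56 + 56 + 4 + 4 + 20 = 160.
By inclusion–exclusion the count is 1140 − 1192 + 160 = 108.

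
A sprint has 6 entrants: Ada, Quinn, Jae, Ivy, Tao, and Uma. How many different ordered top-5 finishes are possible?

720

There are 6 choices for 1st place, 5 for 2nd, and so on down to 2 for position 5.
That gives 6 × 5 × 4 × 3 × 2 = 720.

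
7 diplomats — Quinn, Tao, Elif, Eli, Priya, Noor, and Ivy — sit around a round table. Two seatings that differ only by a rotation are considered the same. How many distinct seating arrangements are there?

720

Seat Quinn anywhere (absorbing the rotational symmetry), then permute the other 6: (6)! = 720.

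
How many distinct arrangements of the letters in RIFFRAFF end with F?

420

Fix F in the last position and arrange the remaining 7 letters.
Those 7 letters have F appearing 3 times and R appearing twice, giving (7)!/(3!·2!) = 420.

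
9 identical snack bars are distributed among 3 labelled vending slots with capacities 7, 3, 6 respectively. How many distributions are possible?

25

Ignoring the caps, the number of non-negative solutions to x_1+…+x_3 = 9 is C(11,2) = 55.
Subtract solutions that violate a single cap (substitute x_i' = x_i − (cap_i+1)): x_1 ≥ 8 gives C(3,2) = 3; x_2 ≥ 4 gives C(7,2) = 21; x_3 ≥ 7 gives C(4,2) = 6. Together 30.
No two caps can be exceeded simultaneously, so the pair terms are all 0.
By inclusion–exclusion the count is 55 − 30 + 0 = 25.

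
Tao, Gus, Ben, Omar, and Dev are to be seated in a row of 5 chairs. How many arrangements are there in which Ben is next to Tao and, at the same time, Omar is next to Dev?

24

Treat {Ben,Tao} as one block (2 orders) and {Omar,Dev} as another (2 orders).
That leaves 3 units to arrange: 2 × 2 × 3! = 4 × 6 = 24.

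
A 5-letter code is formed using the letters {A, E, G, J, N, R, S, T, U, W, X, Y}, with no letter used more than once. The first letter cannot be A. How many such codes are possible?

87120

The first letter has 12−1 = 11 choices (anything except A).
The remaining 4 letters are filled from the other 11 symbols without repetition: 11 × 10 × 9 × 8 = 7920.
Total: 11 × 7920 = 87120.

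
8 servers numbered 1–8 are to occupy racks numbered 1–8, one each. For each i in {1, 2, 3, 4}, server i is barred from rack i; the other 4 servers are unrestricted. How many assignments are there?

Let Aᵢ (for 1 ≤ i ≤ 4) be the placements that put server i in its forbidden rack. Any j of these fix j positions, leaving (8−j)! ways to fill the rest, and there are C(4,j) ways to pick which j.
By inclusion–exclusion, the number of valid placements is Σ_{j=0}^{4} (−1)^j C(4,j)·(8−j)!.
Computing: 40320 − 20160 + 4320 − 480 + 24 = 24024.

24024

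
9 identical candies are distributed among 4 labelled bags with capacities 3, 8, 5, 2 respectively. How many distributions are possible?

Without the upper bounds there are C(12,3) = 220 ways to split 9 among 4 bags.
Subtract solutions that violate a single cap (substitute x_i' = x_i − (cap_i+1)): x_1 ≥ 4 gives C(8,3) = 56; x_2 ≥ 9 gives C(3,3) = 1; x_3 ≥ 6 gives C(6,3) = 20; x_4 ≥ 3 gives C(9,3) = 84. Together 161.
Add back pairs where two caps are both exceeded: 0 + 0 + 10 + 0 + 0 + 1 = 11.
By inclusion–exclusion the count is 220 − 161 + 11 = 70.

70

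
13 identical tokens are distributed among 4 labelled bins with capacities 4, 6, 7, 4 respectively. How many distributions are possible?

120

Without the upper bounds there are C(16,3) = 560 ways to split 13 among 4 bins.
Subtract solutions that violate a single cap (substitute x_i' = x_i − (cap_i+1)): x_1 ≥ 5 gives C(11,3) = 165; x_2 ≥ 7 gives C(9,3) = 84; x_3 ≥ 8 gives C(8,3) = 56; x_4 ≥ 5 gives C(11,3) = 165. Together 470.
Add back pairs where two caps are both exceeded: 4 + 1 + 20 + 0 + 4 + 1 = 30.
By inclusion–exclusion the count is 560 − 470 + 30 = 120.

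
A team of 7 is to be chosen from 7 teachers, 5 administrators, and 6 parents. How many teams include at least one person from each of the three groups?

Unrestricted: C(18,7) = 31824 ways to pick any 7 of the 18.
Selections missing a whole group: no teachers → C(11,7) = 330; no administrators → C(13,7) = 1716; no parents → C(12,7) = 792.
Add back selections omitting two groups (i.e. drawn from a single group): C(7,7) + C(5,7) + C(6,7) = 1.
By inclusion–exclusion: 31824 − 2838 + 1 = 28987.

28987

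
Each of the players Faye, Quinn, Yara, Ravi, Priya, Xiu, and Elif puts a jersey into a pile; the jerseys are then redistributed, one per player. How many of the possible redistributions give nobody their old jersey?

This is the derangement count D_7: permutations of 7 items with no fixed point.
By inclusion–exclusion this is Σ_{j=0}^{7} (−1)^j C(7,j)·(7−j)!.
Computing: 5040 − 5040 + 2520 − 840 + 210 − 42 + 7 − 1 = 1854.

1854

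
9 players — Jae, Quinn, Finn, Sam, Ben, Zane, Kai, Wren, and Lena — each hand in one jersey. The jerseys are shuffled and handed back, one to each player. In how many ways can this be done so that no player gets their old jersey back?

133496

Count assignments avoiding every fixed point. For any j of the 9 players fixed to their old jersey, the other 9−j can be arranged in (9−j)! ways.
By inclusion–exclusion this is Σ_{j=0}^{9} (−1)^j C(9,j)·(9−j)!.
Computing: 362880 − 362880 + 181440 − 60480 + 15120 − 3024 + 504 − 72 + 9 − 1 = 133496.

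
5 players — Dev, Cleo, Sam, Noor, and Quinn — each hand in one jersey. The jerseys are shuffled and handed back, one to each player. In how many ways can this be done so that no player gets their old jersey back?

Let Aᵢ be the assignments in which player i gets their old jersey. We want the size of the complement of A₁∪…∪A_5.
By inclusion–exclusion this is Σ_{j=0}^{5} (−1)^j C(5,j)·(5−j)!.
Computing: 120 − 120 + 60 − 20 + 5 − 1 = 44.

44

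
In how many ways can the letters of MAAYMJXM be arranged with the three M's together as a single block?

360

Treat the 3 copies of M as a single block. The multiset to arrange is then {MMM, A, A, J, X, Y}, 6 items in all.
That gives (6)!/(2!) = 360 arrangements.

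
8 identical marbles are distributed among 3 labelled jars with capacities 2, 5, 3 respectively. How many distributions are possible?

6

Without the upper bounds there are C(10,2) = 45 ways to split 8 among 3 jars.
Subtract solutions that violate a single cap (substitute x_i' = x_i − (cap_i+1)): x_1 ≥ 3 gives C(7,2) = 21; x_2 ≥ 6 gives C(4,2) = 6; x_3 ≥ 4 gives C(6,2) = 15. Together 42.
Add back pairs where two caps are both exceeded: 0 + 3 + 0 = 3.
By inclusion–exclusion the count is 45 − 42 + 3 = 6.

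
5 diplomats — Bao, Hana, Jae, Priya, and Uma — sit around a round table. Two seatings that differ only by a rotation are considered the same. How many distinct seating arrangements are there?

Around a circle, 5 distinct people have 5!/5 = (4)! = 24 rotationally distinct seatings.

24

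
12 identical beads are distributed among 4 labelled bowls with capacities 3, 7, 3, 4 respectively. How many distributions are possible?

By stars and bars, unrestricted non-negative solutions to x_1+…+x_4 = 12 number C(12+3,3) = 455.
Subtract solutions that violate a single cap (substitute x_i' = x_i − (cap_i+1)): x_1 ≥ 4 gives C(11,3) = 165; x_2 ≥ 8 gives C(7,3) = 35; x_3 ≥ 4 gives C(11,3) = 165; x_4 ≥ 5 gives C(10,3) = 120. Together 485.
Add back pairs where two caps are both exceeded: 1 + 35 + 20 + 1 + 0 + 20 = 77.
By inclusion–exclusion the count is 455 − 485 + 77 = 47.

47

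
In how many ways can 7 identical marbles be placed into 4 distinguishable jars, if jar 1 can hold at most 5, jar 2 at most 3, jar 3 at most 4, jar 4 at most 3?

66

By stars and bars, unrestricted non-negative solutions to x_1+…+x_4 = 7 number C(7+3,3) = 120.
Subtract solutions that violate a single cap (substitute x_i' = x_i − (cap_i+1)): x_1 ≥ 6 gives C(4,3) = 4; x_2 ≥ 4 gives C(6,3) = 20; x_3 ≥ 5 gives C(5,3) = 10; x_4 ≥ 4 gives C(6,3) = 20. Together 54.
No two caps can be exceeded simultaneously, so the pair terms are all 0.
By inclusion–exclusion the count is 120 − 54 + 0 = 66.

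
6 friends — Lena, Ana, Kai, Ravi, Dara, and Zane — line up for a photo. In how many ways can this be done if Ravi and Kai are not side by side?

480

Of the 6! = 720 arrangements, those with Ravi and Kai adjacent number 2 × 5! = 240 (treat the pair as a block with 2 internal orders).
Complementary counting: 720 − 240 = 480.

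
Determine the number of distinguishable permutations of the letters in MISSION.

MISSION has 7 letters with I appearing twice and S appearing twice.
Dividing 7! = 5040 by 2!·2! = 4 for the repeated letters gives 1260.

1260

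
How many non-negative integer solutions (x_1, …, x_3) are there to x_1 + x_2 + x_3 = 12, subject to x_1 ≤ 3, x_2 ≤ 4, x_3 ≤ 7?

Without the upper bounds there are C(14,2) = 91 ways to split 12 among 3 variables.
Subtract solutions that violate a single cap (substitute x_i' = x_i − (cap_i+1)): x_1 ≥ 4 gives C(10,2) = 45; x_2 ≥ 5 gives C(9,2) = 36; x_3 ≥ 8 gives C(6,2) = 15. Together 96.
Add back pairs where two caps are both exceeded: 10 + 1 + 0 = 11.
By inclusion–exclusion the count is 91 − 96 + 11 = 6.

6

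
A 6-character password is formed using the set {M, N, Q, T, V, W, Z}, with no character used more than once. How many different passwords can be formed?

5040

With no repetition, fill the 6 characters in order: 7 choices, then 6, down to 2.
That product is 7 × 6 × 5 × 4 × 3 × 2 = 5040.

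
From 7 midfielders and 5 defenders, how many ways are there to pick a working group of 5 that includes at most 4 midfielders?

771

Split by how many midfielders are chosen (0 through 4).
Sum: C(7,0)·C(5,5) + C(7,1)·C(5,4) + C(7,2)·C(5,3) + C(7,3)·C(5,2) + C(7,4)·C(5,1) = 1 + 35 + 210 + 350 + 175 = 771.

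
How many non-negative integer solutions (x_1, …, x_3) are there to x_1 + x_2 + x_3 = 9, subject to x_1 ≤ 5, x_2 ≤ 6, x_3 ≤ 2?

Ignoring the caps, the number of non-negative solutions to x_1+…+x_3 = 9 is C(11,2) = 55.
Subtract solutions that violate a single cap (substitute x_i' = x_i − (cap_i+1)): x_1 ≥ 6 gives C(5,2) = 10; x_2 ≥ 7 gives C(4,2) = 6; x_3 ≥ 3 gives C(8,2) = 28. Together 44.
Add back pairs where two caps are both exceeded: 0 + 1 + 0 = 1.
By inclusion–exclusion the count is 55 − 44 + 1 = 12.

12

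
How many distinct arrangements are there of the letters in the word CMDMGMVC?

CMDMGMVC has 8 letters with C appearing twice and M appearing 3 times.
Dividing 8! = 40320 by 3!·2! = 12 for the repeated letters gives 3360.

3360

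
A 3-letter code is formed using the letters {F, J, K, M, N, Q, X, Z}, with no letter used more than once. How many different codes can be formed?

With no repetition, fill the 3 letters in order: 8 choices, then 7, down to 6.
That product is 8 × 7 × 6 = 336.

336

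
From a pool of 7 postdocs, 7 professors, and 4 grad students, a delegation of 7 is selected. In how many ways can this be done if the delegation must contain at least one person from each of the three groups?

Total 7-person selections from all 18: C(18,7) = 31824.
Selections missing a whole group: no postdocs → C(11,7) = 330; no professors → C(11,7) = 330; no grad students → C(14,7) = 3432.
Add back selections omitting two groups (i.e. drawn from a single group): C(7,7) + C(7,7) + C(4,7) = 2.
By inclusion–exclusion: 31824 − 4092 + 2 = 27734.

27734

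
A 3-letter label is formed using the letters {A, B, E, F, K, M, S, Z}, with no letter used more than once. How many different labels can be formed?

336

Choose and order 3 of the 8 symbols: the first letter has 8 options, the next 7, then 6.
That product is 8 × 7 × 6 = 336.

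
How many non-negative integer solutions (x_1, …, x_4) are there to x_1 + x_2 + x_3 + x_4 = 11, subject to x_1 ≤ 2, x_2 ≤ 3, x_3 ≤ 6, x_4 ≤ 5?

42

Ignoring the caps, the number of non-negative solutions to x_1+…+x_4 = 11 is C(14,3) = 364.
Subtract solutions that violate a single cap (substitute x_i' = x_i − (cap_i+1)): x_1 ≥ 3 gives C(11,3) = 165; x_2 ≥ 4 gives C(10,3) = 120; x_3 ≥ 7 gives C(7,3) = 35; x_4 ≥ 6 gives C(8,3) = 56. Together 376.
Add back pairs where two caps are both exceeded: 35 + 4 + 10 + 1 + 4 + 0 = 54.
By inclusion–exclusion the count is 364 − 376 + 54 = 42.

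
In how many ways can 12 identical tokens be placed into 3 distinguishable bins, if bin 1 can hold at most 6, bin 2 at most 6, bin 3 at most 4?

15

By stars and bars, unrestricted non-negative solutions to x_1+…+x_3 = 12 number C(12+2,2) = 91.
Subtract solutions that violate a single cap (substitute x_i' = x_i − (cap_i+1)): x_1 ≥ 7 gives C(7,2) = 21; x_2 ≥ 7 gives C(7,2) = 21; x_3 ≥ 5 gives C(9,2) = 36. Together 78.
Add back pairs where two caps are both exceeded: 0 + 1 + 1 = 2.
By inclusion–exclusion the count is 91 − 78 + 2 = 15.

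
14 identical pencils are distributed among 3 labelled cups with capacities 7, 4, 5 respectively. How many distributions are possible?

By stars and bars, unrestricted non-negative solutions to x_1+…+x_3 = 14 number C(14+2,2) = 120.
Subtract solutions that violate a single cap (substitute x_i' = x_i − (cap_i+1)): x_1 ≥ 8 gives C(8,2) = 28; x_2 ≥ 5 gives C(11,2) = 55; x_3 ≥ 6 gives C(10,2) = 45. Together 128.
Add back pairs where two caps are both exceeded: 3 + 1 + 10 = 14.
By inclusion–exclusion the count is 120 − 128 + 14 = 6.

6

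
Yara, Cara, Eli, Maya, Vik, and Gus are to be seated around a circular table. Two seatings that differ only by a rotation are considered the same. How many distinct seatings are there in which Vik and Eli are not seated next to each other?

Without the restriction there are (5)! = 120 seatings.
Seatings with Vik beside Eli: treat them as a block with 2 internal orders, giving 2 × (4)! = 48.
Subtracting, 120 − 48 = 72.

72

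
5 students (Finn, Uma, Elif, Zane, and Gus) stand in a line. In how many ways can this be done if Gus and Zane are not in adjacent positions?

72

There are 5! = 120 arrangements in all. If Gus and Zane are adjacent, merging them into one block gives 2·(4)! = 48 arrangements.
So 120 − 48 = 72 arrangements keep them apart.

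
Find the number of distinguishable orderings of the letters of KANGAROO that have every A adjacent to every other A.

Treat the 2 copies of A as a single block. The multiset to arrange is then {AA, G, K, N, O, O, R}, 7 items in all.
That gives (7)!/(2!) = 2520 arrangements.

2520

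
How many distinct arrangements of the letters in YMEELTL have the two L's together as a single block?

360

Treat the 2 copies of L as a single block. The multiset to arrange is then {LL, E, E, M, T, Y}, 6 items in all.
That gives (6)!/(2!) = 360 arrangements.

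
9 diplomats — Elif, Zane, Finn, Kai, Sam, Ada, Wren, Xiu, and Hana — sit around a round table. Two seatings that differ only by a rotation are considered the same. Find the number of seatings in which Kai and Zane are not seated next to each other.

30240

All circular seatings of 9 people number (8)! = 40320.
Those with Kai next to Zane: fuse the pair into one unit and seat 8 units around a circle — 2·(7)! = 10080.
Subtracting, 40320 − 10080 = 30240.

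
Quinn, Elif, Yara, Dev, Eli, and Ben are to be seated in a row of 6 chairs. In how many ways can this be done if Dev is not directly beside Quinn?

480

Of the 6! = 720 arrangements, those with Dev and Quinn adjacent number 2 × 5! = 240 (treat the pair as a block with 2 internal orders).
Complementary counting: 720 − 240 = 480.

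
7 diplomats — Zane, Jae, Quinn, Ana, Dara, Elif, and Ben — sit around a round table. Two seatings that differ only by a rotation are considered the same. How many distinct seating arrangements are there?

720

Seat Zane anywhere (absorbing the rotational symmetry), then permute the other 6: (6)! = 720.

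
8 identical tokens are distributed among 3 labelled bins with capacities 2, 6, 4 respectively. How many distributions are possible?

12

Ignoring the caps, the number of non-negative solutions to x_1+…+x_3 = 8 is C(10,2) = 45.
Subtract solutions that violate a single cap (substitute x_i' = x_i − (cap_i+1)): x_1 ≥ 3 gives C(7,2) = 21; x_2 ≥ 7 gives C(3,2) = 3; x_3 ≥ 5 gives C(5,2) = 10. Together 34.
Add back pairs where two caps are both exceeded: 0 + 1 + 0 = 1.
By inclusion–exclusion the count is 45 − 34 + 1 = 12.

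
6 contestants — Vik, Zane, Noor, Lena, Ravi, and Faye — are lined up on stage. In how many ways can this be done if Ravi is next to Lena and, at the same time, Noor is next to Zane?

96

Treat {Ravi,Lena} as one block (2 orders) and {Noor,Zane} as another (2 orders).
That leaves 4 units to arrange: 2 × 2 × 4! = 4 × 24 = 96.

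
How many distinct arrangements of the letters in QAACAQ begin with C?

10

Fix C in the first position and arrange the remaining 5 letters.
Those 5 letters have A appearing 3 times and Q appearing twice, giving (5)!/(3!·2!) = 10.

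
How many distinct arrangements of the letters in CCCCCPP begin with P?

6

Fix P in the first position and arrange the remaining 6 letters.
Those 6 letters have C appearing 5 times, giving (6)!/(5!) = 6.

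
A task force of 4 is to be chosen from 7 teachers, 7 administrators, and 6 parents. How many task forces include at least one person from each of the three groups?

2499

With no constraint there are C(20,4) = 4845 possible selections.
Selections missing a whole group: no teachers → C(13,4) = 715; no administrators → C(13,4) = 715; no parents → C(14,4) = 1001.
Add back selections omitting two groups (i.e. drawn from a single group): C(7,4) + C(7,4) + C(6,4) = 85.
By inclusion–exclusion: 4845 − 2431 + 85 = 2499.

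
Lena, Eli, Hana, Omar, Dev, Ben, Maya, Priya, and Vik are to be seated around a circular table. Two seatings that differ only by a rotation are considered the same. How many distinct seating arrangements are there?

Around a circle, 9 distinct people have 9!/9 = (8)! = 40320 rotationally distinct seatings.

40320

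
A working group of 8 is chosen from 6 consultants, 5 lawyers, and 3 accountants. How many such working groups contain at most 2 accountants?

Split by how many accountants are chosen (0 through 2).
Sum: C(3,0)·C(11,8) + C(3,1)·C(11,7) + C(3,2)·C(11,6) = 165 + 990 + 1386 = 2541.

2541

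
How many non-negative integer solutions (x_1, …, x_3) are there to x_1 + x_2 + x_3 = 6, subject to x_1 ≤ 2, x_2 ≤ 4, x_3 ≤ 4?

12

Without the upper bounds there are C(8,2) = 28 ways to split 6 among 3 variables.
Subtract solutions that violate a single cap (substitute x_i' = x_i − (cap_i+1)): x_1 ≥ 3 gives C(5,2) = 10; x_2 ≥ 5 gives C(3,2) = 3; x_3 ≥ 5 gives C(3,2) = 3. Together 16.
No two caps can be exceeded simultaneously, so the pair terms are all 0.
By inclusion–exclusion the count is 28 − 16 + 0 = 12.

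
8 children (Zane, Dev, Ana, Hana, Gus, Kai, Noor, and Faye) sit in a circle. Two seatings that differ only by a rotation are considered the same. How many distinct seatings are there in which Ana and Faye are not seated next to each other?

All circular seatings of 8 people number (7)! = 5040.
Seatings with Ana beside Faye: treat them as a block with 2 internal orders, giving 2 × (6)! = 1440.
Subtracting, 5040 − 1440 = 3600.

3600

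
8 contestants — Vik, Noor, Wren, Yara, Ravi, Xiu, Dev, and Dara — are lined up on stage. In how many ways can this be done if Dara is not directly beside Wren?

30240

There are 8! = 40320 arrangements in all. If Dara and Wren are adjacent, merging them into one block gives 2·(7)! = 10080 arrangements.
Complementary counting: 40320 − 10080 = 30240.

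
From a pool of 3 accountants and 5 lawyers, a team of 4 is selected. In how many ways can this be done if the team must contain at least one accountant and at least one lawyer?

65

Unrestricted: C(8,4) = 70 ways to pick any 4 of the 8.
Selections missing a whole group: no accountants → C(5,4) = 5; no lawyers → C(3,4) = 0.
Both groups omitted at once is impossible, so 70 − 5 = 65.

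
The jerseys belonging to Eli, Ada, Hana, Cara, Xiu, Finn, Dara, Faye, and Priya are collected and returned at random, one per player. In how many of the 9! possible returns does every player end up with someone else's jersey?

This is the derangement count D_9: permutations of 9 items with no fixed point.
By inclusion–exclusion this is Σ_{j=0}^{9} (−1)^j C(9,j)·(9−j)!.
Computing: 362880 − 362880 + 181440 − 60480 + 15120 − 3024 + 504 − 72 + 9 − 1 = 133496.

133496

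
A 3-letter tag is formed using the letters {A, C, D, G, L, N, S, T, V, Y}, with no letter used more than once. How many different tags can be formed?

Choose and order 3 of the 10 symbols: the first letter has 10 options, the next 9, then 8.
10 × 9 × 8 = 720.

720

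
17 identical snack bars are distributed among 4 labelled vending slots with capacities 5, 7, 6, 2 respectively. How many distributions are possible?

By stars and bars, unrestricted non-negative solutions to x_1+…+x_4 = 17 number C(17+3,3) = 1140.
Subtract solutions that violate a single cap (substitute x_i' = x_i − (cap_i+1)): x_1 ≥ 6 gives C(14,3) = 364; x_2 ≥ 8 gives C(12,3) = 220; x_3 ≥ 7 gives C(13,3) = 286; x_4 ≥ 3 gives C(17,3) = 680. Together 1550.
Add back pairs where two caps are both exceeded: 20 + 35 + 165 + 10 + 84 + 120 = 434.
Subtract triples: 0 + 1 + 4 + 0 = 5.
By inclusion–exclusion the count is 1140 − 1550 + 434 − 5 = 19.

19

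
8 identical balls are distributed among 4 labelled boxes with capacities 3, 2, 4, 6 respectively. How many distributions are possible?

By stars and bars, unrestricted non-negative solutions to x_1+…+x_4 = 8 number C(8+3,3) = 165.
Subtract solutions that violate a single cap (substitute x_i' = x_i − (cap_i+1)): x_1 ≥ 4 gives C(7,3) = 35; x_2 ≥ 3 gives C(8,3) = 56; x_3 ≥ 5 gives C(6,3) = 20; x_4 ≥ 7 gives C(4,3) = 4. Together 115.
Add back pairs where two caps are both exceeded: 4 + 0 + 0 + 1 + 0 + 0 = 5.
By inclusion–exclusion the count is 165 − 115 + 5 = 55.

55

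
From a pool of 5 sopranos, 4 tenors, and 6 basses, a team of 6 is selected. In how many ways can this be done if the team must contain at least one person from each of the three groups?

4250

Unrestricted: C(15,6) = 5005 ways to pick any 6 of the 15.
Selections missing a whole group: no sopranos → C(10,6) = 210; no tenors → C(11,6) = 462; no basses → C(9,6) = 84.
Add back selections omitting two groups (i.e. drawn from a single group): C(5,6) + C(4,6) + C(6,6) = 1.
By inclusion–exclusion: 5005 − 756 + 1 = 4250.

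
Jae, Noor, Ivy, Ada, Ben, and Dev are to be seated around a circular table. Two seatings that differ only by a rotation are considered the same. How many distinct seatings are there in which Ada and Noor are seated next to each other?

48

Treat {Ada, Noor} as one unit (2 internal orders) and seat the resulting 5 units around the table: (4)! circular arrangements.
So 2 × (4)! = 2 × 24 = 48.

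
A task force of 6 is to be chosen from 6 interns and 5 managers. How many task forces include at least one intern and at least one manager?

461

With no constraint there are C(11,6) = 462 possible selections.
Subtract selections that omit an entire group: no interns → C(5,6) = 0; no managers → C(6,6) = 1.
Both groups omitted at once is impossible, so 462 − 1 = 461.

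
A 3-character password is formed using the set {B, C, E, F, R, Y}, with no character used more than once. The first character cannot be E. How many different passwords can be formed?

The first character has 6−1 = 5 choices (anything except E).
The remaining 2 characters are filled from the other 5 symbols without repetition: 5 × 4 = 20.
Total: 5 × 20 = 100.

100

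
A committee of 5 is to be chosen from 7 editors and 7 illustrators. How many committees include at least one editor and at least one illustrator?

With no constraint there are C(14,5) = 2002 possible selections.
Subtract selections that omit an entire group: no editors → C(7,5) = 21; no illustrators → C(7,5) = 21.
Both groups omitted at once is impossible, so 2002 − 42 = 1960.

1960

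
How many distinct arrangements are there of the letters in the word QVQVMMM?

The 7 letters of QVQVMMM have repeats: M appearing 3 times, Q appearing twice, and V appearing twice.
So there are 7! / (3!·2!·2!) = 210 distinguishable arrangements.

210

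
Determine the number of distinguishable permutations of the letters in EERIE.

EERIE has 5 letters with E appearing 3 times.
The number of distinct arrangements is 5!/(3!) = 120/6 = 20.

20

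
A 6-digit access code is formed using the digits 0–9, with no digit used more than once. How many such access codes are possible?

151200

With no repetition, fill the 6 digits in order: 10 choices, then 9, down to 5.
10 × 9 × 8 × 7 × 6 × 5 = 151200.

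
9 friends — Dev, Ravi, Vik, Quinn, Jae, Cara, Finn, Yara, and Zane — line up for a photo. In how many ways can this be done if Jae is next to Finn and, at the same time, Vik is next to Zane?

Treat {Jae,Finn} as one block (2 orders) and {Vik,Zane} as another (2 orders).
That leaves 7 units to arrange: 2 × 2 × 7! = 4 × 5040 = 20160.

20160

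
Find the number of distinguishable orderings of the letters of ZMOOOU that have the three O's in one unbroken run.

Treat the 3 copies of O as a single block. The multiset to arrange is then {OOO, M, U, Z}, 4 items in all.
All 4 items are distinct, so there are (4)! = 24 arrangements.

24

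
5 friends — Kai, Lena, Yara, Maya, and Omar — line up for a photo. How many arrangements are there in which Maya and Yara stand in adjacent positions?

Treat {Maya, Yara} as a single unit. There are 4 units to order, and the pair itself can be ordered 2 ways.
That gives 2 × 4! = 2 × 24 = 48.

48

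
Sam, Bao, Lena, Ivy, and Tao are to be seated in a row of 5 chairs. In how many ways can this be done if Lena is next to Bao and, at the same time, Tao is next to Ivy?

Treat {Lena,Bao} as one block (2 orders) and {Tao,Ivy} as another (2 orders).
That leaves 3 units to arrange: 2 × 2 × 3! = 4 × 6 = 24.

24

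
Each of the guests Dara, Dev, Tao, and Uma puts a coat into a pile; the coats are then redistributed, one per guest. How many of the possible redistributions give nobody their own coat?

Count assignments avoiding every fixed point. For any j of the 4 guests fixed to their own coat, the other 4−j can be arranged in (4−j)! ways.
By inclusion–exclusion this is Σ_{j=0}^{4} (−1)^j C(4,j)·(4−j)!.
Computing: 24 − 24 + 12 − 4 + 1 = 9.

9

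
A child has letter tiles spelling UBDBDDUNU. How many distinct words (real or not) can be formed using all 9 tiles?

5040

Letter multiplicities in UBDBDDUNU: B×2, D×3, N×1, U×3.
Dividing 9! = 362880 by 3!·3!·2! = 72 for the repeated letters gives 5040.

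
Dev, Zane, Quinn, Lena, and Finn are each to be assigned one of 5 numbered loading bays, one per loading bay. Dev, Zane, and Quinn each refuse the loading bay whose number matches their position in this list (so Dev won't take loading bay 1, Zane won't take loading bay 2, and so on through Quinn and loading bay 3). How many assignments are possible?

64

Let Aᵢ (for i ∈ {1, 2, 3}) be the placements that put person i in their forbidden loading bay. Any j of these fix j positions, leaving (5−j)! ways to fill the rest, and there are C(3,j) ways to pick which j.
By inclusion–exclusion, the number of valid placements is Σ_{j=0}^{3} (−1)^j C(3,j)·(5−j)!.
Computing: 120 − 72 + 18 − 2 = 64.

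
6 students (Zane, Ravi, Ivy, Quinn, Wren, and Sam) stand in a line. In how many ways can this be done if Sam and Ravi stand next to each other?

Place the 4 others and the Sam-Ravi pair as 5 objects in a line; the pair has 2 internal arrangements.
That gives 2 × 5! = 2 × 120 = 240.

240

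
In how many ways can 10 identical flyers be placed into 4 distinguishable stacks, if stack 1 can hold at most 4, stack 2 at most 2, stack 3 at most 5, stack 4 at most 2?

Without the upper bounds there are C(13,3) = 286 ways to split 10 among 4 stacks.
Subtract solutions that violate a single cap (substitute x_i' = x_i − (cap_i+1)): x_1 ≥ 5 gives C(8,3) = 56; x_2 ≥ 3 gives C(10,3) = 120; x_3 ≥ 6 gives C(7,3) = 35; x_4 ≥ 3 gives C(10,3) = 120. Together 331.
Add back pairs where two caps are both exceeded: 10 + 0 + 10 + 4 + 35 + 4 = 63.
By inclusion–exclusion the count is 286 − 331 + 63 = 18.

18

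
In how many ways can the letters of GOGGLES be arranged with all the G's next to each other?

120

Treat the 3 copies of G as a single block. The multiset to arrange is then {GGG, E, L, O, S}, 5 items in all.
All 5 items are distinct, so there are (5)! = 120 arrangements.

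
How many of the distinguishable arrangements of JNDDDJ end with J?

20

Fix J in the last position and arrange the remaining 5 letters.
Those 5 letters have D appearing 3 times, giving (5)!/(3!) = 20.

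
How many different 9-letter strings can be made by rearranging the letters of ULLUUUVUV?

756

ULLUUUVUV has 9 letters with L appearing twice, U appearing 5 times, and V appearing twice.
So there are 9! / (5!·2!·2!) = 756 distinguishable arrangements.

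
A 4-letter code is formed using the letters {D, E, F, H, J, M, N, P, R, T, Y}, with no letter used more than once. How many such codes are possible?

7920

This is a permutation of 4 out of 11: P(11,4) = 11!/7!.
11 × 10 × 9 × 8 = 7920.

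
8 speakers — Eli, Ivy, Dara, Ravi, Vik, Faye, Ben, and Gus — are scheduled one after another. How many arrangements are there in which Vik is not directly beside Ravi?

There are 8! = 40320 arrangements in all. If Vik and Ravi are adjacent, merging them into one block gives 2·(7)! = 10080 arrangements.
So 40320 − 10080 = 30240 arrangements keep them apart.

30240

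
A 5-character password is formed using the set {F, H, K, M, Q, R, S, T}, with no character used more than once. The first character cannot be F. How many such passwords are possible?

The first character has 8−1 = 7 choices (anything except F).
The remaining 4 characters are filled from the other 7 symbols without repetition: 7 × 6 × 5 × 4 = 840.
Total: 7 × 840 = 5880.

5880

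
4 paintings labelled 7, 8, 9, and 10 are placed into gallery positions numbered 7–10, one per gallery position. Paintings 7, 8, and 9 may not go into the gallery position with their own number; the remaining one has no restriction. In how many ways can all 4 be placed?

Let Aᵢ (for i ∈ {7, 8, 9}) be the placements that put painting i in its forbidden gallery position. Any j of these fix j positions, leaving (4−j)! ways to fill the rest, and there are C(3,j) ways to pick which j.
By inclusion–exclusion, the number of valid placements is Σ_{j=0}^{3} (−1)^j C(3,j)·(4−j)!.
Computing: 24 − 18 + 6 − 1 = 11.

11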